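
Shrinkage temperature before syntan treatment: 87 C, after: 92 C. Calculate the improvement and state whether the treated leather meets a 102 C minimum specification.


Improvement = 5 C
Meets 102 C spec: No

Improvement = 92 - 87 = 5 C
Spec check: 92 C >= 102 C? No


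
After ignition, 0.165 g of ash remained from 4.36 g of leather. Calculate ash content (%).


3.78%

Ash% = 0.165 / 4.36 x 100
Ash% = 3.78%


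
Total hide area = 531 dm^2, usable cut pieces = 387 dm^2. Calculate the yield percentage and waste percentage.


Yield = 72.9%
Waste = 27.1%


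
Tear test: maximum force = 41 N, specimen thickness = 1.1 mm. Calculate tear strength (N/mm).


Tear strength = force / thickness
Tear = 41 / 1.1 = 37.3 N/mm


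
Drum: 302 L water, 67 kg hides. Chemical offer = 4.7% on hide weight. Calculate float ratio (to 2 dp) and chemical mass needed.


Float ratio = 302 / 67 = 4.51
Chemical = 67 x 4.7 / 100 = 3.149 kg


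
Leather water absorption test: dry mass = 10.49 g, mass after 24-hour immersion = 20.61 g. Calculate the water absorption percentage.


96.5%

Water absorbed = 20.61 - 10.49 = 10.12 g
WA% = 10.12 / 10.49 x 100 = 96.5%


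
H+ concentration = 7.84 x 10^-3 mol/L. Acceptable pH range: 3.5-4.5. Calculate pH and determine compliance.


pH = 2.11
Compliant: No

pH = -log10(7.84 x 10^-3) = 2.11
Range: 3.5 to 4.5
Compliant: No


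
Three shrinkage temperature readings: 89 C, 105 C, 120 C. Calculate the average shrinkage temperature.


104.7 C


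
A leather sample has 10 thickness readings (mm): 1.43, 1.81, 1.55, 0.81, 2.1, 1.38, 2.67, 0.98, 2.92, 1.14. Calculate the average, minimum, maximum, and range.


Average = 1.68 mm
Min = 0.81 mm
Max = 2.92 mm
Range = 2.11 mm

Sum = 16.79
Average = 16.79 / 10 = 1.68 mm
Minimum = 0.81 mm
Maximum = 2.92 mm
Range = 2.92 - 0.81 = 2.11 mm


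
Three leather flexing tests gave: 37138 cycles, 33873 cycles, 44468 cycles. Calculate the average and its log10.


Average = 38493 cycles
log10 = 4.59


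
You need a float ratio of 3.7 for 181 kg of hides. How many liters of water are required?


669.7 L

Water = hide weight x target ratio
Water = 181 x 3.7 = 669.7 L


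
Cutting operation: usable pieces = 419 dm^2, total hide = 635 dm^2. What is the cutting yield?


66.0%


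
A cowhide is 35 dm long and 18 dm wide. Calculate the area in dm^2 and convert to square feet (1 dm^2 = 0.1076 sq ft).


Area = 35 x 18 = 630 dm^2
Conversion: 630 x 0.1076 = 67.79 sq ft


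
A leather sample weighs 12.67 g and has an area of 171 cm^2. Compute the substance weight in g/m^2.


740.9 g/m^2

Substance weight = mass / area x 10000
SW = 12.67 / 171 x 10000
SW = 740.9 g/m^2


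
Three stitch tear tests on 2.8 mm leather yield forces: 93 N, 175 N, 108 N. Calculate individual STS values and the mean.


STS1 = 33.2 N/mm
STS2 = 62.5 N/mm
STS3 = 38.6 N/mm
Mean = 44.8 N/mm


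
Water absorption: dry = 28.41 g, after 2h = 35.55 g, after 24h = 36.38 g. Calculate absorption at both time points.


WA (2h) = (35.55 - 28.41) / 28.41 x 100 = 25.1%
WA (24h) = (36.38 - 28.41) / 28.41 x 100 = 28.1%


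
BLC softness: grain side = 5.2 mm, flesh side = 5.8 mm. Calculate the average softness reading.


Average = (5.2 + 5.8) / 2
Average = 5.50 mm


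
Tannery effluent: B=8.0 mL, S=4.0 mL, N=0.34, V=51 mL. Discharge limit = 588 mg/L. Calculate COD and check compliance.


COD = 213.3 mg/L
Compliant: Yes

COD = (8.0 - 4.0) x 0.34 x 8000 / 51 = 213.3 mg/L
Limit: 588 mg/L
Compliant: Yes


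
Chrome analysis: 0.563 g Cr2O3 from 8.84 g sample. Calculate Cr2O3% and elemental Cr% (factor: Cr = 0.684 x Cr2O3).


Cr2O3% = 0.563 / 8.84 x 100 = 6.37%
Cr% = 6.37 x 0.684 = 4.36%


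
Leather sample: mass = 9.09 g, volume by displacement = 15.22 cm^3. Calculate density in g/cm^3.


Density = mass / volume
Density = 9.09 / 15.22 = 0.597 g/cm^3


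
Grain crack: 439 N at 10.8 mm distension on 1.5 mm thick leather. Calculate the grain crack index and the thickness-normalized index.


Crack index = 40.6 N/mm
Normalized index = 27.1 N/mm per mm

Crack index = 439 / 10.8 = 40.6 N/mm
Normalized = 40.6 / 1.5 = 27.1 N/mm per mm


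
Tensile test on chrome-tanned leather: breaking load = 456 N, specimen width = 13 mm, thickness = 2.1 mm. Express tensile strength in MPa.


Cross-section = 13 x 2.1 = 27.3 mm^2
TS = 456 / 27.3 = 16.70 MPa
(1 N/mm^2 = 1 MPa)


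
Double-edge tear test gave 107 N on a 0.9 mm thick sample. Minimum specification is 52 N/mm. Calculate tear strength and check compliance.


Tear strength = 107 / 0.9 = 118.9 N/mm
Required minimum = 52 N/mm
Compliant: Yes


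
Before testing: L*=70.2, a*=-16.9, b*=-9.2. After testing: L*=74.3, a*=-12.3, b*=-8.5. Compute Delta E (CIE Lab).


Delta E = 6.20


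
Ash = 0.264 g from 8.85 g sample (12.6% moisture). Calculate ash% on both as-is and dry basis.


As-is ash% = 0.264 / 8.85 x 100 = 2.98%
Dry mass = 8.85 x (100 - 12.6) / 100 = 7.7349 g
Dry-basis ash% = 0.264 / 7.7349 x 100 = 3.41%


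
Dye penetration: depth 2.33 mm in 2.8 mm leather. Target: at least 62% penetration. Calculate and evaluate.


Penetration = 83.2%
Meets target: Yes

Penetration = 2.33 / 2.8 x 100 = 83.2%
Target: 62%
Meets target: Yes


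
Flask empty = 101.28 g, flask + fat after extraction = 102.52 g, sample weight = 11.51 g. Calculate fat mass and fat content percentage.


Fat mass = 1.24 g
Fat content = 10.8%

Fat mass = 102.52 - 101.28 = 1.24 g
Fat% = 1.24 / 11.51 x 100 = 10.8%


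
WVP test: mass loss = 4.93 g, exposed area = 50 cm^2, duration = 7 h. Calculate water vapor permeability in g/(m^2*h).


140.86 g/(m^2*h)


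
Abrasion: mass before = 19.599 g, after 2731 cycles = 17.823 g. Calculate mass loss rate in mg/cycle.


0.650 mg/cycle


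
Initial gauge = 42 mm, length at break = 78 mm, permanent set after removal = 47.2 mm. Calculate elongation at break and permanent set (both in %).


Elongation at break = 85.7%
Permanent set = 12.4%

Elongation at break = (78 - 42) / 42 x 100 = 85.7%
Permanent set = (47.2 - 42) / 42 x 100 = 12.4%


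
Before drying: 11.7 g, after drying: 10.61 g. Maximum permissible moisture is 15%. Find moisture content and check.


MC = (11.7 - 10.61) / 11.7 x 100 = 9.3%
Maximum: 15%
Acceptable: Yes


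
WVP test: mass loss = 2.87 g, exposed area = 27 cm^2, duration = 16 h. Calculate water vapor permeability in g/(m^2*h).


WVP = mass_loss / (area x time) x 10000
WVP = 2.87 / (27 x 16) x 10000
WVP = 2.87 / 432 x 10000 = 66.44 g/(m^2*h)


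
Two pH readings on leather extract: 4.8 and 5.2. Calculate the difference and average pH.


Difference = 0.4
Average pH = 5.00

Difference = |4.8 - 5.2| = 0.4
Average = (4.8 + 5.2) / 2 = 5.00


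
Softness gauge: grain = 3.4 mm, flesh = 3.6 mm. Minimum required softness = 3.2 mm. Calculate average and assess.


Average = (3.4 + 3.6) / 2 = 3.50 mm
Minimum = 3.2 mm
Meets requirement: Yes


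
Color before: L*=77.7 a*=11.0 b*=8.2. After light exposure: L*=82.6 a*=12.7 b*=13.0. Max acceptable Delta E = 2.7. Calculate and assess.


Delta E = 7.07
Passes: No


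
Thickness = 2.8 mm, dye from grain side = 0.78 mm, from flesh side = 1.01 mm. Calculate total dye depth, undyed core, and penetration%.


Total dyed = 1.79 mm
Undyed core = 1.01 mm
Penetration = 63.9%


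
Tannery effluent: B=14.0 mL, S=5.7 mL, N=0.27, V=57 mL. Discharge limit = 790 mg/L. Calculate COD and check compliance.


COD = (14.0 - 5.7) x 0.27 x 8000 / 57 = 314.5 mg/L
Limit: 790 mg/L
Compliant: Yes


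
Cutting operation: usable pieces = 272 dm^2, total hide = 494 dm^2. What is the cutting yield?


55.1%

Yield = usable / total x 100
Yield = 272 / 494 x 100 = 55.1%


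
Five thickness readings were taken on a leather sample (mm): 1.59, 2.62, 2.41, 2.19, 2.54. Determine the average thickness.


Sum = 1.59 + 2.62 + 2.41 + 2.19 + 2.54 = 11.35
Average = 11.35 / 5 = 2.27 mm


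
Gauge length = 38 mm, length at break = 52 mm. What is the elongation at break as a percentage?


36.8%


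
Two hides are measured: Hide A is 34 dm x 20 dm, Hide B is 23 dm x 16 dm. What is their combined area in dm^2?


Hide A area = 34 x 20 = 680 dm^2
Hide B area = 23 x 16 = 368 dm^2
Total = 680 + 368 = 1048 dm^2


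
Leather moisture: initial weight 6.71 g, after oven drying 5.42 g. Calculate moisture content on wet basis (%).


19.2%

Moisture = 6.71 - 5.42 = 1.29 g
MC = 1.29 / 6.71 x 100 = 19.2%


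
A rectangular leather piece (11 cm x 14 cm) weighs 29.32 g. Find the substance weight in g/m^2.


Area = 11 x 14 = 154 cm^2
SW = 29.32 / 154 x 10000 = 1903.9 g/m^2


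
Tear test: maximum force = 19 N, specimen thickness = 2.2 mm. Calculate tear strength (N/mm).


Tear strength = force / thickness
Tear = 19 / 2.2 = 8.6 N/mm


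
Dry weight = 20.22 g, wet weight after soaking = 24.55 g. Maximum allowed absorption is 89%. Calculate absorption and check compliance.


WA = (24.55 - 20.22) / 20.22 x 100 = 21.4%
Maximum allowed: 89%
Compliant: Yes


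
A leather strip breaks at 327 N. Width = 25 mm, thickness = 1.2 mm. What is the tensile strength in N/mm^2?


10.90 N/mm^2

Cross-sectional area = 25 x 1.2 = 30.0 mm^2
Tensile strength = 327 / 30.0 = 10.90 N/mm^2


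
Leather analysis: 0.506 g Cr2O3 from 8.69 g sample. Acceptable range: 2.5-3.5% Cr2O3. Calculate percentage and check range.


Cr2O3 = 5.82%
Within range: No


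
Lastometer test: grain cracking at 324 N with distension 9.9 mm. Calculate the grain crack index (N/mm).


Grain crack index = force / distension
Index = 324 / 9.9 = 32.7 N/mm


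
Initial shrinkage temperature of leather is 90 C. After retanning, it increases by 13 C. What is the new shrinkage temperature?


New Ts = 90 + 13 = 103 C


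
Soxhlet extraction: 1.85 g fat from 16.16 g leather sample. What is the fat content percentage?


Fat content = 1.85 / 16.16 x 100
Fat = 11.4%


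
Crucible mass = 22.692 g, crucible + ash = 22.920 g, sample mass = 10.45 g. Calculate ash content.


Ash mass = 22.920 - 22.692 = 0.228 g
Ash% = 0.228 / 10.45 x 100 = 2.18%


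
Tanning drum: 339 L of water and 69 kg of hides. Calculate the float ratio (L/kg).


Float ratio = water / hide weight
Ratio = 339 / 69 = 4.9


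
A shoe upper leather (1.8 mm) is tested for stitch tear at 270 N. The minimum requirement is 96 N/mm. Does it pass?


STS = 270 / 1.8 = 150.0 N/mm
Minimum required: 96 N/mm
Passes: Yes


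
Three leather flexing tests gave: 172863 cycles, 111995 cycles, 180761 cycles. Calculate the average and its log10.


Average = 155206 cycles
log10 = 5.19

Average = (172863 + 111995 + 180761) / 3 = 155206 cycles
log10(155206) = 5.19


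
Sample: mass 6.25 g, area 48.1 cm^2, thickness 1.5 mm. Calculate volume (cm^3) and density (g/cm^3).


Volume = 7.215 cm^3
Density = 0.866 g/cm^3

Thickness in cm = 1.5 / 10 = 0.15 cm
Volume = 48.1 x 0.15 = 7.215 cm^3
Density = 6.25 / 7.215 = 0.866 g/cm^3


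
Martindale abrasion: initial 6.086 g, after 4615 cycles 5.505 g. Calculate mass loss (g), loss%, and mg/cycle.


Loss = 6.086 - 5.505 = 0.581 g
Loss% = 0.581 / 6.086 x 100 = 9.55%
Rate = 0.581 / 4615 x 1000 = 0.126 mg/cycle


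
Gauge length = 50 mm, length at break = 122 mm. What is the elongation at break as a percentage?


Extension = 122 - 50 = 72 mm
Elongation = 72 / 50 x 100 = 144.0%


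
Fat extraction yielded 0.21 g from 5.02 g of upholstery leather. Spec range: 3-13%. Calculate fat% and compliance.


Fat content = 4.2%
Compliant: Yes


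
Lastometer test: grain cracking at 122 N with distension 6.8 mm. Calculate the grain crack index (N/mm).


Grain crack index = force / distension
Index = 122 / 6.8 = 17.9 N/mm


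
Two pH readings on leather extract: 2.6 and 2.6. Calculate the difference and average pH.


Difference = 0.0
Average pH = 2.60

Difference = |2.6 - 2.6| = 0.0
Average = (2.6 + 2.6) / 2 = 2.60


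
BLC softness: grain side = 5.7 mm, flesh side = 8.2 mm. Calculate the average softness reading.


Average = (5.7 + 8.2) / 2
Average = 6.95 mm


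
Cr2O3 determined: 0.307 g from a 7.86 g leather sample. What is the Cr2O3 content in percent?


3.91%


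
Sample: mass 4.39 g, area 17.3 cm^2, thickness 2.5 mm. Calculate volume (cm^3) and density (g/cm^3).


Volume = 4.325 cm^3
Density = 1.015 g/cm^3


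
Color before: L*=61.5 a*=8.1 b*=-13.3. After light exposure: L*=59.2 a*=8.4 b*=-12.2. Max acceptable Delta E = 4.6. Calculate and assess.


Delta E = 2.57
Passes: Yes

dL = -2.3, da = 0.3, db = 1.1
dE = sqrt((-2.3)^2 + (0.3)^2 + (1.1)^2) = 2.57
Max = 4.6
Passes: Yes


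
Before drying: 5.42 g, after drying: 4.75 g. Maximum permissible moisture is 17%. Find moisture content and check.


MC = (5.42 - 4.75) / 5.42 x 100 = 12.4%
Maximum: 17%
Acceptable: Yes


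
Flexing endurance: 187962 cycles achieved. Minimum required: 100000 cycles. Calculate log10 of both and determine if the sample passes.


Achieved: log10 = 5.27
Required: log10 = 5.00
Passes: Yes


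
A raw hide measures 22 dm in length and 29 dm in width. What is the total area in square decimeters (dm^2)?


638 dm^2


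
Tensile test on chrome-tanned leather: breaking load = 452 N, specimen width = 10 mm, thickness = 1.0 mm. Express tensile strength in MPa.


Cross-section = 10 x 1.0 = 10.0 mm^2
TS = 452 / 10.0 = 45.20 MPa
(1 N/mm^2 = 1 MPa)


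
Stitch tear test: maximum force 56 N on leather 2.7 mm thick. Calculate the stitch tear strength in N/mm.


20.7 N/mm

Stitch tear strength = force / thickness
STS = 56 / 2.7 = 20.7 N/mm


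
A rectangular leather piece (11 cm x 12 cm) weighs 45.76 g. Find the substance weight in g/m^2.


3466.7 g/m^2

Area = 11 x 12 = 132 cm^2
SW = 45.76 / 132 x 10000 = 3466.7 g/m^2


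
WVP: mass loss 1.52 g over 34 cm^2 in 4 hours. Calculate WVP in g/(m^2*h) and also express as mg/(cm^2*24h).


WVP = 111.76 g/(m^2*h)
Daily rate = 268.24 mg/(cm^2*24h)


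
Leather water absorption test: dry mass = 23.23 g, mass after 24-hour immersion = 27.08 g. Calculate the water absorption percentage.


Water absorbed = 27.08 - 23.23 = 3.85 g
WA% = 3.85 / 23.23 x 100 = 16.6%


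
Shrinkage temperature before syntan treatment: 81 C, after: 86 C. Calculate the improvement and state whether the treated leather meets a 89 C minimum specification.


Improvement = 5 C
Meets 89 C spec: No


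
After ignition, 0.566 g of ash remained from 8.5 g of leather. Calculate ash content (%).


Ash% = 0.566 / 8.5 x 100
Ash% = 6.66%


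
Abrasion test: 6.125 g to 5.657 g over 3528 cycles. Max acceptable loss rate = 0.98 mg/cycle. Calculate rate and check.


Loss = 6.125 - 5.657 = 0.468 g
Rate = 0.468 g / 3528 cycles x 1000 = 0.133 mg/cycle
Max = 0.98 mg/cycle
Passes: Yes


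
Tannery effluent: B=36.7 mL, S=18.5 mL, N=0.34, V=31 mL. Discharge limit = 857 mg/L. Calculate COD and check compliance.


COD = 1596.9 mg/L
Compliant: No

COD = (36.7 - 18.5) x 0.34 x 8000 / 31 = 1596.9 mg/L
Limit: 857 mg/L
Compliant: No


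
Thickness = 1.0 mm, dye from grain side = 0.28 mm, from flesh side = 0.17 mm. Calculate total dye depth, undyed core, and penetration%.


Total dyed = 0.28 + 0.17 = 0.45 mm
Undyed core = 1.0 - 0.45 = 0.55 mm
Penetration = 0.45 / 1.0 x 100 = 45.0%


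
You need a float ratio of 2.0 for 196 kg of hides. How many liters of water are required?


Water = hide weight x target ratio
Water = 196 x 2.0 = 392.0 L


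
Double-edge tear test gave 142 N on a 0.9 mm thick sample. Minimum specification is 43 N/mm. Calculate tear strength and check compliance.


Tear strength = 142 / 0.9 = 157.8 N/mm
Required minimum = 43 N/mm
Compliant: Yes


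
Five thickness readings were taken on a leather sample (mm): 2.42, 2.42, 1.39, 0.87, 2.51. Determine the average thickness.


1.92 mm


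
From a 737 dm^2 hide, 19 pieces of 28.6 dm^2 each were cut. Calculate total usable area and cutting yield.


Usable area = 543.4 dm^2
Yield = 73.7%


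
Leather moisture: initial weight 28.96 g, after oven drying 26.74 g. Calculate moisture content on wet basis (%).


7.7%

Moisture = 28.96 - 26.74 = 2.22 g
MC = 2.22 / 28.96 x 100 = 7.7%


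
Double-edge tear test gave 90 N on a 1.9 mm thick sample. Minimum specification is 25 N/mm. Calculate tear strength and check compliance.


Tear strength = 47.4 N/mm
Compliant: Yes

Tear strength = 90 / 1.9 = 47.4 N/mm
Required minimum = 25 N/mm
Compliant: Yes


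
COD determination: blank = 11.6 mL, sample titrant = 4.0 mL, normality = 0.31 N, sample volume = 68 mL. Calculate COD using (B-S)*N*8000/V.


277.2 mg/L


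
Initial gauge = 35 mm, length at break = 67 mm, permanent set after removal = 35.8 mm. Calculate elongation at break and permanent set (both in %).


Elongation at break = (67 - 35) / 35 x 100 = 91.4%
Permanent set = (35.8 - 35) / 35 x 100 = 2.3%


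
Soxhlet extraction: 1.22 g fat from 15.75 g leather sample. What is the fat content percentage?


7.7%

Fat content = 1.22 / 15.75 x 100
Fat = 7.7%


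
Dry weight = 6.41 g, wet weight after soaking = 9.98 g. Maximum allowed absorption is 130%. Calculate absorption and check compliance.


WA = (9.98 - 6.41) / 6.41 x 100 = 55.7%
Maximum allowed: 130%
Compliant: Yes


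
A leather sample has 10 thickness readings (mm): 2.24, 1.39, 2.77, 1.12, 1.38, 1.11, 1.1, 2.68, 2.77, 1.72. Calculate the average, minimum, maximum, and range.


Average = 1.83 mm
Min = 1.1 mm
Max = 2.77 mm
Range = 1.67 mm

Sum = 18.28
Average = 18.28 / 10 = 1.83 mm
Minimum = 1.1 mm
Maximum = 2.77 mm
Range = 2.77 - 1.1 = 1.67 mm


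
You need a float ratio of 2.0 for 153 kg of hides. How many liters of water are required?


306.0 L

Water = hide weight x target ratio
Water = 153 x 2.0 = 306.0 L


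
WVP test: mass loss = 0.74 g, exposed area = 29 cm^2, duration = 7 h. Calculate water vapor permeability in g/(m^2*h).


WVP = mass_loss / (area x time) x 10000
WVP = 0.74 / (29 x 7) x 10000
WVP = 0.74 / 203 x 10000 = 36.45 g/(m^2*h)


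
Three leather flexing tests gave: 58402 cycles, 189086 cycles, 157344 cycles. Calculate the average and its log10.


Average = 134944 cycles
log10 = 5.13

Average = (58402 + 189086 + 157344) / 3 = 134944 cycles
log10(134944) = 5.13


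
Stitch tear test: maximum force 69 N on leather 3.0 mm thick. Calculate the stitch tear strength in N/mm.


23.0 N/mm

Stitch tear strength = force / thickness
STS = 69 / 3.0 = 23.0 N/mm


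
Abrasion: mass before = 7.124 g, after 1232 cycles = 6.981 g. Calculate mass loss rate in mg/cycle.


0.116 mg/cycle


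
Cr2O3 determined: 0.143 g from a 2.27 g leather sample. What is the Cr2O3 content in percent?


Cr2O3% = 0.143 / 2.27 x 100
Cr2O3% = 6.30%


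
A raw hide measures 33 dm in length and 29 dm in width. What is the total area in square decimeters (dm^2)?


Area = length x width
Area = 33 x 29 = 957 dm^2


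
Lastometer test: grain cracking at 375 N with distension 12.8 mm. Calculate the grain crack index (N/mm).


Grain crack index = force / distension
Index = 375 / 12.8 = 29.3 N/mm


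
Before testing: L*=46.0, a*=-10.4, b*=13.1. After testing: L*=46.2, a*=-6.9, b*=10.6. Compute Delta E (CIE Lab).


Delta E = 4.31


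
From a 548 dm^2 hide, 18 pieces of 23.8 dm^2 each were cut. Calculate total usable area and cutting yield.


Usable area = 428.4 dm^2
Yield = 78.2%

Total usable = 18 x 23.8 = 428.4 dm^2
Yield = 428.4 / 548 x 100 = 78.2%


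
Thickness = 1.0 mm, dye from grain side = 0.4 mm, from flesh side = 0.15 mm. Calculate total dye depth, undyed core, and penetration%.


Total dyed = 0.4 + 0.15 = 0.55 mm
Undyed core = 1.0 - 0.55 = 0.45 mm
Penetration = 0.55 / 1.0 x 100 = 55.0%


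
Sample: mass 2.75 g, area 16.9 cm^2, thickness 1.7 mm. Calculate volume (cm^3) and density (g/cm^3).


Thickness in cm = 1.7 / 10 = 0.17 cm
Volume = 16.9 x 0.17 = 2.873 cm^3
Density = 2.75 / 2.873 = 0.957 g/cm^3


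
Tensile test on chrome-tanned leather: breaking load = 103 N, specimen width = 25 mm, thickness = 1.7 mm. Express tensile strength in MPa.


2.42 MPa

Cross-section = 25 x 1.7 = 42.5 mm^2
TS = 103 / 42.5 = 2.42 MPa
(1 N/mm^2 = 1 MPa)


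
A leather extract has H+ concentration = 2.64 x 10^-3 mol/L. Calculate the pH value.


pH = -log10[H+]
pH = -log10(2.64 x 10^-3) = 2.58


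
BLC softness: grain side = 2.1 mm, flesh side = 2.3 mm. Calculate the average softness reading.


Average = (2.1 + 2.3) / 2
Average = 2.20 mm


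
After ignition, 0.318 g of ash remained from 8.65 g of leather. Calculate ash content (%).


3.68%

Ash% = 0.318 / 8.65 x 100
Ash% = 3.68%


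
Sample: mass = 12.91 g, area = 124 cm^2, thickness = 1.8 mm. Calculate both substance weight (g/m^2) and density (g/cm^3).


Substance weight = 1041.1 g/m^2
Density = 0.578 g/cm^3

SW = 12.91 / 124 x 10000 = 1041.1 g/m^2
Volume = 124 x 1.8 / 10 = 22.32 cm^3
Density = 12.91 / 22.32 = 0.578 g/cm^3


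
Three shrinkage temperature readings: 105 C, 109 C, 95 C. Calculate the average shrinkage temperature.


Average = (105 + 109 + 95) / 3
Average = 309 / 3 = 103.0 C


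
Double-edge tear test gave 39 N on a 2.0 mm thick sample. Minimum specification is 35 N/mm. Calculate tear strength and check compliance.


Tear strength = 19.5 N/mm
Compliant: No

Tear strength = 39 / 2.0 = 19.5 N/mm
Required minimum = 35 N/mm
Compliant: No


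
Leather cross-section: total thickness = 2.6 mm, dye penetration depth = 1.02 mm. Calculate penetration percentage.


39.2%

Penetration% = 1.02 / 2.6 x 100
Penetration = 39.2%


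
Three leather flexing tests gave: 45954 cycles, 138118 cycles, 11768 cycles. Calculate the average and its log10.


Average = (45954 + 138118 + 11768) / 3 = 65280 cycles
log10(65280) = 4.81


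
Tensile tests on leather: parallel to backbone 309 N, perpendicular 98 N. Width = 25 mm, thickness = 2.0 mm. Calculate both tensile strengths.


Parallel = 6.18 N/mm^2
Perpendicular = 1.96 N/mm^2

Area = 25 x 2.0 = 50.0 mm^2
TS (parallel) = 309 / 50.0 = 6.18 N/mm^2
TS (perpendicular) = 98 / 50.0 = 1.96 N/mm^2


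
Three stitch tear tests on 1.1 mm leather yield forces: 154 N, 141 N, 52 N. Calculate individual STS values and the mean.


STS1 = 154 / 1.1 = 140.0 N/mm
STS2 = 141 / 1.1 = 128.2 N/mm
STS3 = 52 / 1.1 = 47.3 N/mm
Mean = (140.0 + 128.2 + 47.3) / 3 = 105.2 N/mm


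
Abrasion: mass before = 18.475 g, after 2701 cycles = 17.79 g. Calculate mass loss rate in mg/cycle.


0.254 mg/cycle

Mass loss = 18.475 - 17.79 = 0.685 g
Rate = 0.685 / 2701 x 1000 = 0.254 mg/cycle


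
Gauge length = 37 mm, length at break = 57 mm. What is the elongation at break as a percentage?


54.1%

Extension = 57 - 37 = 20 mm
Elongation = 20 / 37 x 100 = 54.1%


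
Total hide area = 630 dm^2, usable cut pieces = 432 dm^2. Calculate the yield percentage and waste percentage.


Yield = 432 / 630 x 100 = 68.6%
Waste = 630 - 432 = 198 dm^2
Waste% = 100 - 68.6 = 31.4%


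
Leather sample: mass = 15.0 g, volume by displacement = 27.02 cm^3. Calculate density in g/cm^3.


Density = mass / volume
Density = 15.0 / 27.02 = 0.555 g/cm^3


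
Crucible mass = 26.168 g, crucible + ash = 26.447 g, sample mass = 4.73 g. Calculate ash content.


Ash mass = 26.447 - 26.168 = 0.279 g
Ash% = 0.279 / 4.73 x 100 = 5.90%


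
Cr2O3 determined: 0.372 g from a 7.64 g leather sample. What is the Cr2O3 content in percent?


4.87%


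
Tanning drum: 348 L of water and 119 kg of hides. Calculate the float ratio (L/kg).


Float ratio = water / hide weight
Ratio = 348 / 119 = 2.9


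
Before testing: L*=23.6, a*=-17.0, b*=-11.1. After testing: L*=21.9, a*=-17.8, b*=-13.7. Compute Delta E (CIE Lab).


dL = 21.9 - 23.6 = -1.7
da = -17.8 - (-17.0) = -0.8
db = -13.7 - (-11.1) = -2.6
dE = sqrt((-1.7)^2 + (-0.8)^2 + (-2.6)^2) = 3.21


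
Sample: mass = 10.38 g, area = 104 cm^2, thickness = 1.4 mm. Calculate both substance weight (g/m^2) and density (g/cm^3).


SW = 10.38 / 104 x 10000 = 998.1 g/m^2
Volume = 104 x 1.4 / 10 = 14.56 cm^3
Density = 10.38 / 14.56 = 0.713 g/cm^3


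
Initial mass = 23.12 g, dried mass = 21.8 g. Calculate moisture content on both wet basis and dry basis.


Wet basis = 5.7%
Dry basis = 6.1%


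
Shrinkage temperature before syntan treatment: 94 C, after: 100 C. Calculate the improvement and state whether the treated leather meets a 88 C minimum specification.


Improvement = 100 - 94 = 6 C
Spec check: 100 C >= 88 C? Yes


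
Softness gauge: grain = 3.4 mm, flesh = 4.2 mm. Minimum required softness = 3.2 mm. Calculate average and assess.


Average = (3.4 + 4.2) / 2 = 3.80 mm
Minimum = 3.2 mm
Meets requirement: Yes


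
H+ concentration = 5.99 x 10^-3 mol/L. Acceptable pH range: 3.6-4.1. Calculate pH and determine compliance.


pH = 2.22
Compliant: No

pH = -log10(5.99 x 10^-3) = 2.22
Range: 3.6 to 4.1
Compliant: No


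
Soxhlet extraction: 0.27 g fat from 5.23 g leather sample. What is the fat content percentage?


5.2%


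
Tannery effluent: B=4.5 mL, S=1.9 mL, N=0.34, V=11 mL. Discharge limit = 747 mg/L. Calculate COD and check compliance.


COD = 642.9 mg/L
Compliant: Yes


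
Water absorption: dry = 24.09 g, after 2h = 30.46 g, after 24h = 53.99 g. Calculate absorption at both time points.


2h absorption = 26.4%
24h absorption = 124.1%

WA (2h) = (30.46 - 24.09) / 24.09 x 100 = 26.4%
WA (24h) = (53.99 - 24.09) / 24.09 x 100 = 124.1%


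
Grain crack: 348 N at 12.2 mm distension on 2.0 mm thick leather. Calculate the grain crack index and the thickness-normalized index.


Crack index = 28.5 N/mm
Normalized index = 14.3 N/mm per mm

Crack index = 348 / 12.2 = 28.5 N/mm
Normalized = 28.5 / 2.0 = 14.3 N/mm per mm


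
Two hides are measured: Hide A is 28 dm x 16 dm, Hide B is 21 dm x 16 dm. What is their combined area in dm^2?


Hide A area = 28 x 16 = 448 dm^2
Hide B area = 21 x 16 = 336 dm^2
Total = 448 + 336 = 784 dm^2


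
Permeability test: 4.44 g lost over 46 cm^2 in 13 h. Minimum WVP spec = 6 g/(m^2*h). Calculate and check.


WVP = 74.25 g/(m^2*h)
Meets specification: Yes

WVP = 4.44 / (46 x 13) x 10000 = 74.25 g/(m^2*h)
Minimum: 6 g/(m^2*h)
Meets spec: Yes


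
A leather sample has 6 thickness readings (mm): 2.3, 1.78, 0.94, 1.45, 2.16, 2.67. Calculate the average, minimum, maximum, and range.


Average = 1.88 mm
Min = 0.94 mm
Max = 2.67 mm
Range = 1.73 mm


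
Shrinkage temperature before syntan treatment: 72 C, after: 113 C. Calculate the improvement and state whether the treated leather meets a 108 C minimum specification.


Improvement = 113 - 72 = 41 C
Spec check: 113 C >= 108 C? Yes


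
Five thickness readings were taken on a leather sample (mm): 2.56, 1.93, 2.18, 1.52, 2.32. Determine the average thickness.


Sum = 2.56 + 1.93 + 2.18 + 1.52 + 2.32 = 10.51
Average = 10.51 / 5 = 2.10 mm


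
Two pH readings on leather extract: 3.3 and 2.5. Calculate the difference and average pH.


Difference = |3.3 - 2.5| = 0.8
Average = (3.3 + 2.5) / 2 = 2.90


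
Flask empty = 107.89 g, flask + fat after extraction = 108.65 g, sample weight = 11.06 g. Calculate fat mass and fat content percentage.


Fat mass = 0.76 g
Fat content = 6.9%


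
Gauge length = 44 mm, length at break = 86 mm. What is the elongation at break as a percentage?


Extension = 86 - 44 = 42 mm
Elongation = 42 / 44 x 100 = 95.5%


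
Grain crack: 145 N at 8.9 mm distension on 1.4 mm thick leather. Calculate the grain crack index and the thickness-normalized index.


Crack index = 16.3 N/mm
Normalized index = 11.6 N/mm per mm

Crack index = 145 / 8.9 = 16.3 N/mm
Normalized = 16.3 / 1.4 = 11.6 N/mm per mm


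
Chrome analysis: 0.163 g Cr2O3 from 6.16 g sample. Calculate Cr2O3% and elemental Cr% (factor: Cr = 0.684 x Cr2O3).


Cr2O3% = 0.163 / 6.16 x 100 = 2.65%
Cr% = 2.65 x 0.684 = 1.81%


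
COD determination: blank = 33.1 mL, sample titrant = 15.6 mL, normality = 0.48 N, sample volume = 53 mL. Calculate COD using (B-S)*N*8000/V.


COD = (33.1 - 15.6) x 0.48 x 8000 / 53
COD = 17.5 x 0.48 x 8000 / 53
COD = 1267.9 mg/L


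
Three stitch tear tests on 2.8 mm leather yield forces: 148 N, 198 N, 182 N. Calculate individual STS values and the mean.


STS1 = 148 / 2.8 = 52.9 N/mm
STS2 = 198 / 2.8 = 70.7 N/mm
STS3 = 182 / 2.8 = 65.0 N/mm
Mean = (52.9 + 70.7 + 65.0) / 3 = 62.9 N/mm


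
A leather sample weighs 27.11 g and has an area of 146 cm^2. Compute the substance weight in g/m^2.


Substance weight = mass / area x 10000
SW = 27.11 / 146 x 10000
SW = 1856.8 g/m^2


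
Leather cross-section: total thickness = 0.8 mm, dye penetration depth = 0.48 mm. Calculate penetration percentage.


Penetration% = 0.48 / 0.8 x 100
Penetration = 60.0%


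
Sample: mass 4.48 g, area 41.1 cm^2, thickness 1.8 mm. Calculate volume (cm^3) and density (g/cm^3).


Thickness in cm = 1.8 / 10 = 0.18 cm
Volume = 41.1 x 0.18 = 7.398 cm^3
Density = 4.48 / 7.398 = 0.606 g/cm^3


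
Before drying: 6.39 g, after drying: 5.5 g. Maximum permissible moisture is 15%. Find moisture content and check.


MC = (6.39 - 5.5) / 6.39 x 100 = 13.9%
Maximum: 15%
Acceptable: Yes


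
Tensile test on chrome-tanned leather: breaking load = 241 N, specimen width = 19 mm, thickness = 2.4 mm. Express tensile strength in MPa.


5.29 MPa

Cross-section = 19 x 2.4 = 45.6 mm^2
TS = 241 / 45.6 = 5.29 MPa
(1 N/mm^2 = 1 MPa)


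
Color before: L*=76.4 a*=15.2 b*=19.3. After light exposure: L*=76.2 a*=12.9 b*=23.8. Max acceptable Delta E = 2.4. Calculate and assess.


Delta E = 5.06
Passes: No


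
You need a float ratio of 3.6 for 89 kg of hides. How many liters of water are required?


Water = hide weight x target ratio
Water = 89 x 3.6 = 320.4 L


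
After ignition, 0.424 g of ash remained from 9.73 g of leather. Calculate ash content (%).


4.36%


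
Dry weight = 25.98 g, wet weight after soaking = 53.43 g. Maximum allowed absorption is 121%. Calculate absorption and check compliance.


WA = (53.43 - 25.98) / 25.98 x 100 = 105.7%
Maximum allowed: 121%
Compliant: Yes


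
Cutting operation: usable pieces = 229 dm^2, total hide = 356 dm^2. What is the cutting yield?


Yield = usable / total x 100
Yield = 229 / 356 x 100 = 64.3%


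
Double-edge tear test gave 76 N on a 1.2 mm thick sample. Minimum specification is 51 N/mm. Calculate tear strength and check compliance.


Tear strength = 76 / 1.2 = 63.3 N/mm
Required minimum = 51 N/mm
Compliant: Yes


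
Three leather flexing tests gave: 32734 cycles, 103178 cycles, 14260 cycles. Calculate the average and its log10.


Average = (32734 + 103178 + 14260) / 3 = 50057 cycles
log10(50057) = 4.70


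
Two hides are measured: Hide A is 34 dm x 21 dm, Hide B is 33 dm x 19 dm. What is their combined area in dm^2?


1341 dm^2


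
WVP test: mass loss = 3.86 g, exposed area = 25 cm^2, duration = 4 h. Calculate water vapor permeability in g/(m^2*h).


386.00 g/(m^2*h)


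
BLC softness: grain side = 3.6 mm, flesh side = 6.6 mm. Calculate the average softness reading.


5.10 mm


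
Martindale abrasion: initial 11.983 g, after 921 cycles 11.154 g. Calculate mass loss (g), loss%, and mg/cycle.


Mass loss = 0.829 g
Loss = 6.92%
Rate = 0.900 mg/cycle

Loss = 11.983 - 11.154 = 0.829 g
Loss% = 0.829 / 11.983 x 100 = 6.92%
Rate = 0.829 / 921 x 1000 = 0.900 mg/cycle


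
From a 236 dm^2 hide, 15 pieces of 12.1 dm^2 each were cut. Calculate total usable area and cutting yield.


Total usable = 15 x 12.1 = 181.5 dm^2
Yield = 181.5 / 236 x 100 = 76.9%


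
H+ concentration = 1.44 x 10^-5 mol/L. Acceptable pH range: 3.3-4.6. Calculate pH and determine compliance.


pH = 4.84
Compliant: No

pH = -log10(1.44 x 10^-5) = 4.84
Range: 3.3 to 4.6
Compliant: No


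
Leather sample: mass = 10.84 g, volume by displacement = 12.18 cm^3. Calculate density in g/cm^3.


Density = mass / volume
Density = 10.84 / 12.18 = 0.890 g/cm^3


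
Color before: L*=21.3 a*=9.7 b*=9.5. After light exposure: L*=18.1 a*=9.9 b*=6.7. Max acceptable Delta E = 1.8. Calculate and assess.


Delta E = 4.26
Passes: No


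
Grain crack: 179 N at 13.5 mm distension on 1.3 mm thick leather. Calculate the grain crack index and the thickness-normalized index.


Crack index = 13.3 N/mm
Normalized index = 10.2 N/mm per mm

Crack index = 179 / 13.5 = 13.3 N/mm
Normalized = 13.3 / 1.3 = 10.2 N/mm per mm


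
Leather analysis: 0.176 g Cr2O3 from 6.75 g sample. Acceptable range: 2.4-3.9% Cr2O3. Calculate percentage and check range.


Cr2O3% = 0.176 / 6.75 x 100 = 2.61%
Acceptable range: 2.4 to 3.9%
Within range: Yes


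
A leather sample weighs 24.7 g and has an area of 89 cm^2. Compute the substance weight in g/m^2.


2775.3 g/m^2

Substance weight = mass / area x 10000
SW = 24.7 / 89 x 10000
SW = 2775.3 g/m^2


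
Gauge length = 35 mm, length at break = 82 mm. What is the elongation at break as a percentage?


134.3%


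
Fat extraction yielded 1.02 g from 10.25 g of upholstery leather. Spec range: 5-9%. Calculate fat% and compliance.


Fat% = 1.02 / 10.25 x 100 = 10.0%
Spec range: 5-9%
Compliant: No


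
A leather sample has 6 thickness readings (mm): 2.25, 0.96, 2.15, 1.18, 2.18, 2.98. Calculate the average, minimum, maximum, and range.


Sum = 11.70
Average = 11.70 / 6 = 1.95 mm
Minimum = 0.96 mm
Maximum = 2.98 mm
Range = 2.98 - 0.96 = 2.02 mm


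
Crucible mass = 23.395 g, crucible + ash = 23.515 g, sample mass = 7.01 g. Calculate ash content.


Ash mass = 23.515 - 23.395 = 0.120 g
Ash% = 0.120 / 7.01 x 100 = 1.71%


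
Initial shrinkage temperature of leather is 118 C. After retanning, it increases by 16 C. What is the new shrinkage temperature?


New Ts = 118 + 16 = 134 C


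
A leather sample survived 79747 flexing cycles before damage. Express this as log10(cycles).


log10(79747) = 4.90


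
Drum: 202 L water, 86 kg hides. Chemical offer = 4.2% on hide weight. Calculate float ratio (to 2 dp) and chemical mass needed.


Float ratio = 2.35
Chemical needed = 3.612 kg

Float ratio = 202 / 86 = 2.35
Chemical = 86 x 4.2 / 100 = 3.612 kg


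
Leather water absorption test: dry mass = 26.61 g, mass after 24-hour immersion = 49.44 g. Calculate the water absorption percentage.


Water absorbed = 49.44 - 26.61 = 22.83 g
WA% = 22.83 / 26.61 x 100 = 85.8%


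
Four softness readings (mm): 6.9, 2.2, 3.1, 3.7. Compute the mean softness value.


Sum = 6.9 + 2.2 + 3.1 + 3.7
Mean = 15.9 / 4 = 3.98 mm


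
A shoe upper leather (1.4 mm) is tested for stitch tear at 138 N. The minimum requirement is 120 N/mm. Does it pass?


STS = 98.6 N/mm
Passes: No

STS = 138 / 1.4 = 98.6 N/mm
Minimum required: 120 N/mm
Passes: No


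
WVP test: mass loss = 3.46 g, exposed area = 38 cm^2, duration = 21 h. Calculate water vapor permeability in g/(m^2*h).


43.36 g/(m^2*h)

WVP = mass_loss / (area x time) x 10000
WVP = 3.46 / (38 x 21) x 10000
WVP = 3.46 / 798 x 10000 = 43.36 g/(m^2*h)


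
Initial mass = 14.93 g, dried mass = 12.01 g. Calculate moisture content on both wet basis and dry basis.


Wet basis = 19.6%
Dry basis = 24.3%


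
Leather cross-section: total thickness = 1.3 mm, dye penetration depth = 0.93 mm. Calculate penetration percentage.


Penetration% = 0.93 / 1.3 x 100
Penetration = 71.5%


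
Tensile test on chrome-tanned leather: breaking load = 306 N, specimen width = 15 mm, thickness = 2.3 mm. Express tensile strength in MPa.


8.87 MPa


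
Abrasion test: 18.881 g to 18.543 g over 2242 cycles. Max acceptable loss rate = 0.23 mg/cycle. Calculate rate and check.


Rate = 0.151 mg/cycle
Passes: Yes


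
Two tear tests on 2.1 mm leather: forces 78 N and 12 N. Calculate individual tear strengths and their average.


Tear 1 = 37.1 N/mm
Tear 2 = 5.7 N/mm
Average = 21.4 N/mm


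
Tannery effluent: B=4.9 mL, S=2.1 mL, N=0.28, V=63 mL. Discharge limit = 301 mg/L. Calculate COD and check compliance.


COD = (4.9 - 2.1) x 0.28 x 8000 / 63 = 99.6 mg/L
Limit: 301 mg/L
Compliant: Yes


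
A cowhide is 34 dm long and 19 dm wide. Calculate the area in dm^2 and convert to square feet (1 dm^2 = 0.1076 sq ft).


646 dm^2
69.51 sq ft


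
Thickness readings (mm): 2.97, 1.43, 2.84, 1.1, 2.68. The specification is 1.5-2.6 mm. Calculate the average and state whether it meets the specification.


Average = 2.20 mm
Within specification: Yes

Sum = 11.02
Average = 11.02 / 5 = 2.20 mm
Specification range: 1.5 to 2.6 mm
Within spec: Yes


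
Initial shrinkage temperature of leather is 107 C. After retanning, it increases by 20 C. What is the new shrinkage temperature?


127 C


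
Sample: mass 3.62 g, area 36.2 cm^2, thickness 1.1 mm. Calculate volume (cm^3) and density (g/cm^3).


Volume = 3.982 cm^3
Density = 0.909 g/cm^3


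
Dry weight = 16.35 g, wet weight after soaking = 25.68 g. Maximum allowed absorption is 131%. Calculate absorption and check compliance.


WA = (25.68 - 16.35) / 16.35 x 100 = 57.1%
Maximum allowed: 131%
Compliant: Yes


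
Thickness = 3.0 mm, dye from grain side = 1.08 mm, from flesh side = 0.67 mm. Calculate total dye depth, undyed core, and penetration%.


Total dyed = 1.08 + 0.67 = 1.75 mm
Undyed core = 3.0 - 1.75 = 1.25 mm
Penetration = 1.75 / 3.0 x 100 = 58.3%


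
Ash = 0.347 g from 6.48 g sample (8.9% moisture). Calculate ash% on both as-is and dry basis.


As-is ash = 5.35%
Dry-basis ash = 5.88%


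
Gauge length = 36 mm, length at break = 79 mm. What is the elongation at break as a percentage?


Extension = 79 - 36 = 43 mm
Elongation = 43 / 36 x 100 = 119.4%


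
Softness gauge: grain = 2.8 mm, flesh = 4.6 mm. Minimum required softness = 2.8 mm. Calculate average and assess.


Average = (2.8 + 4.6) / 2 = 3.70 mm
Minimum = 2.8 mm
Meets requirement: Yes


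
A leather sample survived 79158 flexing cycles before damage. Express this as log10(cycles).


4.90

log10(79158) = 4.90


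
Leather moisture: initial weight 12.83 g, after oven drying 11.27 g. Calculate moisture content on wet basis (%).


12.2%


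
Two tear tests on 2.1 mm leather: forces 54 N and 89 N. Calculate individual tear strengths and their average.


Tear 1 = 54 / 2.1 = 25.7 N/mm
Tear 2 = 89 / 2.1 = 42.4 N/mm
Average = (25.7 + 42.4) / 2 = 34.1 N/mm


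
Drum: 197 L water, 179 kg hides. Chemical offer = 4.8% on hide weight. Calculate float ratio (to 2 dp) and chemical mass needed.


Float ratio = 1.10
Chemical needed = 8.592 kg

Float ratio = 197 / 179 = 1.10
Chemical = 179 x 4.8 / 100 = 8.592 kg


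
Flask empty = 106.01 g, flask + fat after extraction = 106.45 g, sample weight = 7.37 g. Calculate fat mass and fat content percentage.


Fat mass = 106.45 - 106.01 = 0.44 g
Fat% = 0.44 / 7.37 x 100 = 6.0%


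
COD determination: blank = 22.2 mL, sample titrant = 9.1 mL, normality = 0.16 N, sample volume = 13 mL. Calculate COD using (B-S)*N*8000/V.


COD = (22.2 - 9.1) x 0.16 x 8000 / 13
COD = 13.1 x 0.16 x 8000 / 13
COD = 1289.8 mg/L


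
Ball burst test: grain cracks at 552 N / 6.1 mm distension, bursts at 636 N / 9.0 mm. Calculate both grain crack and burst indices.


Crack index = 90.5 N/mm
Burst index = 70.7 N/mm

Crack index = 552 / 6.1 = 90.5 N/mm
Burst index = 636 / 9.0 = 70.7 N/mm


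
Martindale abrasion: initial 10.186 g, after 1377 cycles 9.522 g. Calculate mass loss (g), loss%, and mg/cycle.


Loss = 10.186 - 9.522 = 0.664 g
Loss% = 0.664 / 10.186 x 100 = 6.52%
Rate = 0.664 / 1377 x 1000 = 0.482 mg/cycle
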